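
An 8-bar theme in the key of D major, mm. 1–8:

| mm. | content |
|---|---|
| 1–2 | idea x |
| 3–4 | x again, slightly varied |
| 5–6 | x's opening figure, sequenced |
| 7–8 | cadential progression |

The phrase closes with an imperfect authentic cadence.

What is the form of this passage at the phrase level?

Basic idea (mm. 1-2) + its repetition (mm. 3–4) form the presentation; fragmentation and cadence (mm. 5–8) form the continuation — the 8-bar whole is a sentence.

sentence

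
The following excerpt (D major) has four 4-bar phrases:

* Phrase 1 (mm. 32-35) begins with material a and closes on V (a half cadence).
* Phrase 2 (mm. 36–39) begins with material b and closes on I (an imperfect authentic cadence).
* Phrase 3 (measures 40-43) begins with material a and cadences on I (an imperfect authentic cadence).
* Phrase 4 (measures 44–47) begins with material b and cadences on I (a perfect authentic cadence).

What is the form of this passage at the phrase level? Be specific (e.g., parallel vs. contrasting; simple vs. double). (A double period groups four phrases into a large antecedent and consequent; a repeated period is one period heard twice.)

Four phrases in two halves: the first half (mm. 32–39) ends with an imperfect authentic cadence, the second (mm. 40–47) with a perfect authentic cadence — a large antecedent–consequent pair, i.e. a double period.
Phrase 3 begins with the same material as phrase 1, making it parallel.

parallel double period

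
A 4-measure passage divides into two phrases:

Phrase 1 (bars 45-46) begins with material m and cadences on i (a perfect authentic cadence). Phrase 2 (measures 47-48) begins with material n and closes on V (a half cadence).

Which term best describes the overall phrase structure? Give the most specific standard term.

phrase group

The second phrase closes with a half cadence, which is not stronger than the first phrase's perfect authentic cadence; without a weak→strong cadential pair there is no antecedent–consequent relationship, so this is a phrase group rather than a period.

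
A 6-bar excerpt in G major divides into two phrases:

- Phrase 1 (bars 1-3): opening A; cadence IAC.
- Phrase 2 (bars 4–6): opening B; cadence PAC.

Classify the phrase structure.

Phrase 1 ends with an imperfect authentic cadence (weaker) and phrase 2 with a perfect authentic cadence (stronger): antecedent + consequent = a period.
The two phrases open with different material (A / B), so the period is contrasting.

contrasting period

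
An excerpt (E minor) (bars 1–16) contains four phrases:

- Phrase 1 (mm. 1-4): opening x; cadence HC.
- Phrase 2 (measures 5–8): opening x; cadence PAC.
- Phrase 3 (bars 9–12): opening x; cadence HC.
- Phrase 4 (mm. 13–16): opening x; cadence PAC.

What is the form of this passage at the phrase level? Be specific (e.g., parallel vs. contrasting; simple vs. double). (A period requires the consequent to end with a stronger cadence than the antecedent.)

The cadence pattern HC–PAC–HC–PAC is weak–strong twice, and phrases 3–4 restate phrases 1–2: a period heard twice, not a double period (which would end weakly at phrase 2).

repeated period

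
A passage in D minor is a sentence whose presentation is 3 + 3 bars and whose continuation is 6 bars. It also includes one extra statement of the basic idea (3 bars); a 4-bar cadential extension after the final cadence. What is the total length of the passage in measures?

19 measures

Basic sentence: 3 + 3 + 6 = 12 bars.
12 (basic form) + 3 (extra statement) + 4 (cadential extension) = 19.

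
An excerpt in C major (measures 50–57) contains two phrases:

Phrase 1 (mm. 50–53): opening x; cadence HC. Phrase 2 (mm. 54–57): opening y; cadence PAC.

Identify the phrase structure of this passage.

Phrase 1 ends with a half cadence (weaker) and phrase 2 with a perfect authentic cadence (stronger): antecedent + consequent = a period.
The two phrases open with different material (x / y), so the period is contrasting.

contrasting period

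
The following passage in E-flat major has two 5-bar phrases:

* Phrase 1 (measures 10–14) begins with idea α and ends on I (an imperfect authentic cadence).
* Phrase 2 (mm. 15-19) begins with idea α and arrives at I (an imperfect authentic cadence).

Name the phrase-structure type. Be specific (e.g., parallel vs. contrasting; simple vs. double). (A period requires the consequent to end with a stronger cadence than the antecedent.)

Both phrases have the same opening (α) and the same cadence (imperfect authentic cadence): the second is a restatement, not a consequent, so this is a repeated phrase rather than a period.

repeated phrase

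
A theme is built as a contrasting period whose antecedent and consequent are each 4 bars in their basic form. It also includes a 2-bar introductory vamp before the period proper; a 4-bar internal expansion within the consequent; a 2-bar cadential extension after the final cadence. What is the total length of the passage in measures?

Basic contrasting period: 4 + 4 = 8 bars.
8 (basic form) + 2 (introduction) + 4 (internal expansion) + 2 (cadential extension) = 16.

16 measures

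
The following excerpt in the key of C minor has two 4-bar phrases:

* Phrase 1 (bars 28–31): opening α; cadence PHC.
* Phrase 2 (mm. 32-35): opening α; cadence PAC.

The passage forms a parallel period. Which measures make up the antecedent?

measures 28–31

The phrase ending with the weaker cadence (Phrygian half cadence) is the antecedent; the one ending more conclusively (perfect authentic cadence) is the consequent. The antecedent is measures 28–31.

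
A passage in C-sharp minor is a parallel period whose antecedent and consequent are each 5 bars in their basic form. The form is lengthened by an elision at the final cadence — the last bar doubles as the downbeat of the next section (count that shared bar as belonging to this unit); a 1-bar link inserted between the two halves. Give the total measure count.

11 measures

Basic parallel period: 5 + 5 = 10 bars.
10 (basic form) + 1 (link) = 11.
The elision shares a bar with the next section but does not change this unit's count.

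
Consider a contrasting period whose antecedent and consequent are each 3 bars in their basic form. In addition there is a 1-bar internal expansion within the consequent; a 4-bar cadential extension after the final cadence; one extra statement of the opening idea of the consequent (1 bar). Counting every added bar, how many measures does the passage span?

12 measures

Basic contrasting period: 3 + 3 = 6 bars.
6 (basic form) + 1 (internal expansion) + 4 (cadential extension) + 1 (extra statement) = 12.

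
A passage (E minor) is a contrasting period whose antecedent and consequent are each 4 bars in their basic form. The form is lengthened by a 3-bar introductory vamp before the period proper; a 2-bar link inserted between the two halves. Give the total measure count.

13 measures

Basic contrasting period: 4 + 4 = 8 bars.
8 (basic form) + 3 (introduction) + 2 (link) = 13.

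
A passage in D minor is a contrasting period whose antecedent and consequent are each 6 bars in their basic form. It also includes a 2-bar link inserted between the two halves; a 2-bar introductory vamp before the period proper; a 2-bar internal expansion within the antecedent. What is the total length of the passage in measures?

Basic contrasting period: 6 + 6 = 12 bars.
12 (basic form) + 2 (link) + 2 (introduction) + 2 (internal expansion) = 18.

18 measures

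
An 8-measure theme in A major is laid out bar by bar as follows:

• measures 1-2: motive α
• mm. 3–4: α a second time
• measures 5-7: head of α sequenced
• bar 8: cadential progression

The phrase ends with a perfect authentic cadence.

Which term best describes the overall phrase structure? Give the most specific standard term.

sentence

Basic idea (mm. 1–2) + its repetition (measures 3-4) form the presentation; fragmentation and cadence (mm. 5-8) form the continuation — the 8-bar whole is a sentence.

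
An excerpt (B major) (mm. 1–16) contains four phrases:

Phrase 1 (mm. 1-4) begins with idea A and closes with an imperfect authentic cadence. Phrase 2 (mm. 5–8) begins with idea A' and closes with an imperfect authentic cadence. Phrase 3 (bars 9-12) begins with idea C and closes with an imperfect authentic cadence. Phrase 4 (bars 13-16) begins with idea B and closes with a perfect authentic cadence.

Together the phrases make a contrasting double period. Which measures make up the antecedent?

measures 1–8

In a double period the first pair of phrases (ending imperfect authentic cadence) is the large antecedent and the second pair (ending perfect authentic cadence) is the large consequent; the antecedent is measures 1–8.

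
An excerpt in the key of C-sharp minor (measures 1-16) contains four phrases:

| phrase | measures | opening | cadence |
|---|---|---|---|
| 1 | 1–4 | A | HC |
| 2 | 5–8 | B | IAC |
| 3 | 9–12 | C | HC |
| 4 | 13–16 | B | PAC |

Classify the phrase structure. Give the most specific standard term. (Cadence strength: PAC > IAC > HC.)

Four phrases in two halves: the first half (mm. 1–8) ends with an imperfect authentic cadence, the second (mm. 9–16) with a perfect authentic cadence — a large antecedent–consequent pair, i.e. a double period.
Phrase 3 begins with different material from phrase 1, making it contrasting.

contrasting double period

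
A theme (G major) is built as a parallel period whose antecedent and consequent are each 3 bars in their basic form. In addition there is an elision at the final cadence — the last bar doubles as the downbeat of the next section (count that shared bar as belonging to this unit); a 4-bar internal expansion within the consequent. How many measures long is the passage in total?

10 measures

Basic parallel period: 3 + 3 = 6 bars.
6 (basic form) + 4 (internal expansion) = 10.
The elision shares a bar with the next section but does not change this unit's count.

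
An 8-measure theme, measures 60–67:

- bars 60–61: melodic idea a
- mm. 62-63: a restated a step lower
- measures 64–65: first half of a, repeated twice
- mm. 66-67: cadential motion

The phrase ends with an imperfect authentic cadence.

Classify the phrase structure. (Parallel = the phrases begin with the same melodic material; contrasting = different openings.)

sentence

Basic idea (bars 60–61) + its repetition (mm. 62–63) form the presentation; fragmentation and cadence (measures 64-67) form the continuation — the 8-bar whole is a sentence.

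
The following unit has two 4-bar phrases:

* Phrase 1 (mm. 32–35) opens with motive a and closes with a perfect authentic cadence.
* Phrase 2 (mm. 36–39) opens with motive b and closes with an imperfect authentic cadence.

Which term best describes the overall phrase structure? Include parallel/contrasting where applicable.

The second phrase closes with an imperfect authentic cadence, which is not stronger than the first phrase's perfect authentic cadence; without a weak→strong cadential pair there is no antecedent–consequent relationship, so this is a phrase group rather than a period.

phrase group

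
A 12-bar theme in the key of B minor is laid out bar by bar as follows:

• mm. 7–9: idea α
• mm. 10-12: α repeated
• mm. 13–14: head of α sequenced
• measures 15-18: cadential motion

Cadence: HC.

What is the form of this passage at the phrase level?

Basic idea (mm. 7-9) + its repetition (mm. 10–12) form the presentation; fragmentation and cadence (mm. 13–18) form the continuation — the 12-bar whole is a sentence.

sentence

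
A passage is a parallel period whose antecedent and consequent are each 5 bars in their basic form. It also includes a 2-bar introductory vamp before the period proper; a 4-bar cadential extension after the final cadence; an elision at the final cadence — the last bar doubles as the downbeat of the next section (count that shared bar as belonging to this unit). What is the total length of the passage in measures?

16 measures

Basic parallel period: 5 + 5 = 10 bars.
10 (basic form) + 2 (introduction) + 4 (cadential extension) = 16.
The elision shares a bar with the next section but does not change this unit's count.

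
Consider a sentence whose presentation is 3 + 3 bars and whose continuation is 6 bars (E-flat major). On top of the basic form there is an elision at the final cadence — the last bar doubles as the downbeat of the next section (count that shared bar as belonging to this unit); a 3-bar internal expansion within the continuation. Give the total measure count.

Basic sentence: 3 + 3 + 6 = 12 bars.
12 (basic form) + 3 (internal expansion) = 15.
The elision shares a bar with the next section but does not change this unit's count.

15 measures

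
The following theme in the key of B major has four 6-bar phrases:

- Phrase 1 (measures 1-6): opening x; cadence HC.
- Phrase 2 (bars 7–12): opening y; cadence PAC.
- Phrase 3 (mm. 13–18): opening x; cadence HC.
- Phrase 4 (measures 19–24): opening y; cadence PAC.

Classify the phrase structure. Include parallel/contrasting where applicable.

The cadence pattern HC–PAC–HC–PAC is weak–strong twice, and phrases 3–4 restate phrases 1–2: a period heard twice, not a double period (which would end weakly at phrase 2).

repeated period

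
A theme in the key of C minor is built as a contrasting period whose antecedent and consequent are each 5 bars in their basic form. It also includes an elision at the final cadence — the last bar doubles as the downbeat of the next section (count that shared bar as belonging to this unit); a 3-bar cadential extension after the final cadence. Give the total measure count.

13 measures

Basic contrasting period: 5 + 5 = 10 bars.
10 (basic form) + 3 (cadential extension) = 13.
The elision shares a bar with the next section but does not change this unit's count.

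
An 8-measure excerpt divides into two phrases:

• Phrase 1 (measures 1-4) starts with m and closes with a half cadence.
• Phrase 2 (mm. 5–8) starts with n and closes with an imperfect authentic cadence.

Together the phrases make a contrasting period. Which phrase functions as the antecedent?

The phrase ending with the weaker cadence (half cadence) is the antecedent; the one ending more conclusively (imperfect authentic cadence) is the consequent. The antecedent is phrase 1.

phrase 1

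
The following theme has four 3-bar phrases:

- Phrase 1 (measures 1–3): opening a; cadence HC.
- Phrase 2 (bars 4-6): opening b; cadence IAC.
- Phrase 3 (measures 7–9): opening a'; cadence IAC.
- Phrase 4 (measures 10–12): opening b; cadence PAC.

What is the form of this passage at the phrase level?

parallel double period

Four phrases in two halves: the first half (bars 1–6) ends with an imperfect authentic cadence, the second (bars 7-12) with a perfect authentic cadence — a large antecedent–consequent pair, i.e. a double period.
Phrase 3 begins with the same material as phrase 1, making it parallel.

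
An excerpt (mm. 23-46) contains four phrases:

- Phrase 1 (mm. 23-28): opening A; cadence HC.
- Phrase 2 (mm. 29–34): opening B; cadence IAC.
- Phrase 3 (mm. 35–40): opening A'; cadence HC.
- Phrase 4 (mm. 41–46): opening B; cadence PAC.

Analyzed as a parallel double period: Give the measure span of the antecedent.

In a double period the four phrases pair into a large antecedent (phrases 1–2, ending imperfect authentic cadence) and a large consequent (phrases 3–4, ending perfect authentic cadence). The antecedent spans bars 23-34.

measures 23–34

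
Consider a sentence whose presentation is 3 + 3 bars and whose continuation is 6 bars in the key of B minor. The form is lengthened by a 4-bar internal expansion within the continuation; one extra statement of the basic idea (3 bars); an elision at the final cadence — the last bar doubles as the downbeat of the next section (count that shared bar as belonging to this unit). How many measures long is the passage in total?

Basic sentence: 3 + 3 + 6 = 12 bars.
12 (basic form) + 4 (internal expansion) + 3 (extra statement) = 19.
The elision shares a bar with the next section but does not change this unit's count.

19 measures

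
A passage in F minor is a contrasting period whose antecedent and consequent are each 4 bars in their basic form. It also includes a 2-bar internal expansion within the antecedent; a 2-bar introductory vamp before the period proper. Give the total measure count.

Basic contrasting period: 4 + 4 = 8 bars.
8 (basic form) + 2 (internal expansion) + 2 (introduction) = 12.

12 measures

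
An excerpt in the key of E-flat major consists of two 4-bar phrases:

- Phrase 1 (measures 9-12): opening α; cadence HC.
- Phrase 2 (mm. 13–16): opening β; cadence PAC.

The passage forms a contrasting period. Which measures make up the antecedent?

The antecedent is the phrase ending with the weaker cadence (half cadence, phrase 1) and the consequent the one ending more conclusively (perfect authentic cadence, phrase 2); the antecedent is mm. 9-12.

measures 9–12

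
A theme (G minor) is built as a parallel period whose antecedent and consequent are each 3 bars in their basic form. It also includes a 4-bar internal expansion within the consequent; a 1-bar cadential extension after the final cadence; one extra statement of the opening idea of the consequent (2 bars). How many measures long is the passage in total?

Basic parallel period: 3 + 3 = 6 bars.
6 (basic form) + 4 (internal expansion) + 1 (cadential extension) + 2 (extra statement) = 13.

13 measures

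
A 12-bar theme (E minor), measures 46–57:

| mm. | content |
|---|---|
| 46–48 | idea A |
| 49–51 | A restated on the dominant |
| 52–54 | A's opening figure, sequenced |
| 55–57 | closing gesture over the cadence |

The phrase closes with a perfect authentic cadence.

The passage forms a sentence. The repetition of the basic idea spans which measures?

measures 49–51

The presentation of a sentence is the basic idea (mm. 46-48) plus its repetition (measures 49-51); the repetition of the basic idea is therefore mm. 49-51.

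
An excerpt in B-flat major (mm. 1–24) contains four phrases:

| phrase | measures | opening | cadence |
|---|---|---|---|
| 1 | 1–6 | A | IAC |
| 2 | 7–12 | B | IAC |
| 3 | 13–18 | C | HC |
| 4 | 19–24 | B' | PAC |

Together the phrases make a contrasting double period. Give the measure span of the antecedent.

measures 1–12

In a double period the first pair of phrases (ending imperfect authentic cadence) is the large antecedent and the second pair (ending perfect authentic cadence) is the large consequent; the antecedent is measures 1–12.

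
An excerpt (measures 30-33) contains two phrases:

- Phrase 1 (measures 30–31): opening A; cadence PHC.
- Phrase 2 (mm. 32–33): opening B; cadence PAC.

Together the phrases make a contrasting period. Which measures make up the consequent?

The phrase ending with the weaker cadence (Phrygian half cadence) is the antecedent; the one ending more conclusively (perfect authentic cadence) is the consequent. The consequent is measures 32–33.

measures 32–33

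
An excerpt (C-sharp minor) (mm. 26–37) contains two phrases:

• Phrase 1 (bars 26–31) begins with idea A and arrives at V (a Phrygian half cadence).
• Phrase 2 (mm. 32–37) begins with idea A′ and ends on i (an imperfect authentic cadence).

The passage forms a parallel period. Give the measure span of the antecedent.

measures 26–31

The phrase ending with the weaker cadence (Phrygian half cadence) is the antecedent; the one ending more conclusively (imperfect authentic cadence) is the consequent. The antecedent is measures 26–31.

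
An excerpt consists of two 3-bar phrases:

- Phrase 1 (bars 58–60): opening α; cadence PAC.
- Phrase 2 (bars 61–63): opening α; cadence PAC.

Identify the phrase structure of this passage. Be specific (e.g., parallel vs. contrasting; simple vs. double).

repeated phrase

Both phrases have the same opening (α) and the same cadence (perfect authentic cadence): the second is a restatement, not a consequent, so this is a repeated phrase rather than a period.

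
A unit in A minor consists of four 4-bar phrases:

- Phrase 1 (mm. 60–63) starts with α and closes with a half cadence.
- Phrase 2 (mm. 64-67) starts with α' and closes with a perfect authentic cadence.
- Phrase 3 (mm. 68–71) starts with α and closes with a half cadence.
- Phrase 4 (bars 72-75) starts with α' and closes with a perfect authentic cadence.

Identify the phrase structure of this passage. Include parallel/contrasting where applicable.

The cadence pattern HC–PAC–HC–PAC is weak–strong twice, and phrases 3–4 restate phrases 1–2: a period heard twice, not a double period (which would end weakly at phrase 2).

repeated period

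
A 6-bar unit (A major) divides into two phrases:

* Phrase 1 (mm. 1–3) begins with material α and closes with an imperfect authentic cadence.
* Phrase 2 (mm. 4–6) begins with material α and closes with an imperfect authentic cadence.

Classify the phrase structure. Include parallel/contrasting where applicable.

Both phrases have the same opening (α) and the same cadence (imperfect authentic cadence): the second is a restatement, not a consequent, so this is a repeated phrase rather than a period.

repeated phrase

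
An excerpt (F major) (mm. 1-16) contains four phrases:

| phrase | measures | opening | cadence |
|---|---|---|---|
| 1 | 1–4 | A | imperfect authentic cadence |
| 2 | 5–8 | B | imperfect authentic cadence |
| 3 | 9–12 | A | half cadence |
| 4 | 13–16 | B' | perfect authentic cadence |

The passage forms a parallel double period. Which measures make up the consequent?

measures 9–16

In a double period the first pair of phrases (ending imperfect authentic cadence) is the large antecedent and the second pair (ending perfect authentic cadence) is the large consequent; the consequent is measures 9–16.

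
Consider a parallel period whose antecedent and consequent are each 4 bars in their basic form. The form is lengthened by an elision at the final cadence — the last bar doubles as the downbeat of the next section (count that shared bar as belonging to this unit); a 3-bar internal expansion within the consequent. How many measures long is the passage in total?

Basic parallel period: 4 + 4 = 8 bars.
8 (basic form) + 3 (internal expansion) = 11.
The elision shares a bar with the next section but does not change this unit's count.

11 measures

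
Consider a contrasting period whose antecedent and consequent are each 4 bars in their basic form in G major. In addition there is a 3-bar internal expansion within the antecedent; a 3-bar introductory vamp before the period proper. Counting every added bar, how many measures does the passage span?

14 measures

Basic contrasting period: 4 + 4 = 8 bars.
8 (basic form) + 3 (internal expansion) + 3 (introduction) = 14.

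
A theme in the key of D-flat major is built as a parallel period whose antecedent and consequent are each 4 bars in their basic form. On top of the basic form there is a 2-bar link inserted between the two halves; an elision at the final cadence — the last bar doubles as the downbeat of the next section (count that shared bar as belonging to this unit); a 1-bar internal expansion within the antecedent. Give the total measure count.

11 measures

Basic parallel period: 4 + 4 = 8 bars.
8 (basic form) + 2 (link) + 1 (internal expansion) = 11.
The elision shares a bar with the next section but does not change this unit's count.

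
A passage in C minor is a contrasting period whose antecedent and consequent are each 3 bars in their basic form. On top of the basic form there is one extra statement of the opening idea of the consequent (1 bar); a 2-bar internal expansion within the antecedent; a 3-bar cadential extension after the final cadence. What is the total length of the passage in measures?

12 measures

Basic contrasting period: 3 + 3 = 6 bars.
6 (basic form) + 1 (extra statement) + 2 (internal expansion) + 3 (cadential extension) = 12.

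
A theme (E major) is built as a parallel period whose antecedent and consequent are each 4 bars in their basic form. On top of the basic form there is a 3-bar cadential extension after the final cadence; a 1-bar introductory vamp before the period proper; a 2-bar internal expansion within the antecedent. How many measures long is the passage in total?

Basic parallel period: 4 + 4 = 8 bars.
8 (basic form) + 3 (cadential extension) + 1 (introduction) + 2 (internal expansion) = 14.

14 measures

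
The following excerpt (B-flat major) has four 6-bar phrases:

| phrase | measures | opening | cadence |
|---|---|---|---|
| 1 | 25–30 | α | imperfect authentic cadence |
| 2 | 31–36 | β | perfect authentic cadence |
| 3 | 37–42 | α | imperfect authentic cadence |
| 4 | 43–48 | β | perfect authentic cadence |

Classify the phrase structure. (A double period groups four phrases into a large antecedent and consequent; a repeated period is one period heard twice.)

The cadence pattern IAC–PAC–IAC–PAC is weak–strong twice, and phrases 3–4 restate phrases 1–2: a period heard twice, not a double period (which would end weakly at phrase 2).

repeated period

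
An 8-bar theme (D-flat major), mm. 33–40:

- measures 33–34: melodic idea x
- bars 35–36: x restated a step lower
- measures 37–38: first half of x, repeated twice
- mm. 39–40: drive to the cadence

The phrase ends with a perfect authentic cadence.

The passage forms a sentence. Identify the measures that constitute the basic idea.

measures 33–34

The presentation of a sentence is the basic idea (bars 33–34) plus its repetition (mm. 35–36); the basic idea is therefore bars 33–34.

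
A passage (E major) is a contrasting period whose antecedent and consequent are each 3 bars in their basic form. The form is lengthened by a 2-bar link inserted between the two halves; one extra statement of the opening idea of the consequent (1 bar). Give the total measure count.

Basic contrasting period: 3 + 3 = 6 bars.
6 (basic form) + 2 (link) + 1 (extra statement) = 9.

9 measures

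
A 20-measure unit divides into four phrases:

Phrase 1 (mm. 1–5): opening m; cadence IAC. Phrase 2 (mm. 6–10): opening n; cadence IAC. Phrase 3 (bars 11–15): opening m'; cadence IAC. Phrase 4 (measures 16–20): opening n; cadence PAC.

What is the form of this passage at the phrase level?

Four phrases in two halves: the first half (measures 1–10) ends with an imperfect authentic cadence, the second (bars 11–20) with a perfect authentic cadence — a large antecedent–consequent pair, i.e. a double period.
Phrase 3 begins with the same material as phrase 1, making it parallel.

parallel double period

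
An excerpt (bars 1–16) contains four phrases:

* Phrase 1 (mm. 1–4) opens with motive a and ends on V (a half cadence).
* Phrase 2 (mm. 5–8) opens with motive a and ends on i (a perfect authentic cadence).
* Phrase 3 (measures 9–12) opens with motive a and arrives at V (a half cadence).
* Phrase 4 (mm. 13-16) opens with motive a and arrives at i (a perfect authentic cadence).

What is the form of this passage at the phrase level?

repeated period

The cadence pattern HC–PAC–HC–PAC is weak–strong twice, and phrases 3–4 restate phrases 1–2: a period heard twice, not a double period (which would end weakly at phrase 2).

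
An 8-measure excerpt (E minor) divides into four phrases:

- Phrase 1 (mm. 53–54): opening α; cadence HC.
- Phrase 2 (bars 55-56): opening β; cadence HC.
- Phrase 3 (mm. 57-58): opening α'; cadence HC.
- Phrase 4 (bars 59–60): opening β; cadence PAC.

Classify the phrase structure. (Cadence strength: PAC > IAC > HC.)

Four phrases in two halves: the first half (mm. 53–56) ends with a half cadence, the second (measures 57–60) with a perfect authentic cadence — a large antecedent–consequent pair, i.e. a double period.
Phrase 3 begins with the same material as phrase 1, making it parallel.

parallel double period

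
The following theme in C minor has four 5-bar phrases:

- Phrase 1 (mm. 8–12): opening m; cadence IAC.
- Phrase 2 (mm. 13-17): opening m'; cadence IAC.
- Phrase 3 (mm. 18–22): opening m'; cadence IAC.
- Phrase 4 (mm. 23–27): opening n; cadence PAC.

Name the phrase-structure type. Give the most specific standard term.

Four phrases in two halves: the first half (measures 8-17) ends with an imperfect authentic cadence, the second (bars 18–27) with a perfect authentic cadence — a large antecedent–consequent pair, i.e. a double period.
Phrase 3 begins with the same material as phrase 1, making it parallel.

parallel double period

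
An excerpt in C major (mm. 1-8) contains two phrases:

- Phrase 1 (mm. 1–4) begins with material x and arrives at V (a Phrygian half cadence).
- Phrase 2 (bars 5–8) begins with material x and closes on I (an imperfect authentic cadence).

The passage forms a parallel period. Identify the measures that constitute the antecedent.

The antecedent is the phrase ending with the weaker cadence (Phrygian half cadence, phrase 1) and the consequent the one ending more conclusively (imperfect authentic cadence, phrase 2); the antecedent is bars 1-4.

measures 1–4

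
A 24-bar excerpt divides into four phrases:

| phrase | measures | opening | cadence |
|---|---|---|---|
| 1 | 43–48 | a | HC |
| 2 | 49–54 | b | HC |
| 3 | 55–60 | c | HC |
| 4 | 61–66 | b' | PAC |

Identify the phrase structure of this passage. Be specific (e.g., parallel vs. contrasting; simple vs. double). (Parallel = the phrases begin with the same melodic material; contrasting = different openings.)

Four phrases in two halves: the first half (bars 43-54) ends with a half cadence, the second (mm. 55-66) with a perfect authentic cadence — a large antecedent–consequent pair, i.e. a double period.
Phrase 3 begins with different material from phrase 1, making it contrasting.

contrasting double period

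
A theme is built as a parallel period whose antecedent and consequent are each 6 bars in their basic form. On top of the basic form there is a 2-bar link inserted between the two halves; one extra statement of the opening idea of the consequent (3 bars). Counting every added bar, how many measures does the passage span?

Basic parallel period: 6 + 6 = 12 bars.
12 (basic form) + 2 (link) + 3 (extra statement) = 17.

17 measures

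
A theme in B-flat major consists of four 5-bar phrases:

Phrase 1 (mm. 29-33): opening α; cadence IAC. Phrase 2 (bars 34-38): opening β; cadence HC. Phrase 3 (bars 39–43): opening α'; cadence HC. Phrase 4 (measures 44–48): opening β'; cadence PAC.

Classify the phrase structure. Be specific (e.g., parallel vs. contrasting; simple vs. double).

parallel double period

Four phrases in two halves: the first half (mm. 29-38) ends with a half cadence, the second (measures 39-48) with a perfect authentic cadence — a large antecedent–consequent pair, i.e. a double period.
Phrase 3 begins with the same material as phrase 1, making it parallel.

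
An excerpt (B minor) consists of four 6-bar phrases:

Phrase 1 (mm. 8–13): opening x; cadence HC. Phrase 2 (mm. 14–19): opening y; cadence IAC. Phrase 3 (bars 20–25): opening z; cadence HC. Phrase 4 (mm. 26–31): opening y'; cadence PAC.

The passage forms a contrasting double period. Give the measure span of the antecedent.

In a double period the first pair of phrases (ending imperfect authentic cadence) is the large antecedent and the second pair (ending perfect authentic cadence) is the large consequent; the antecedent is measures 8–19.

measures 8–19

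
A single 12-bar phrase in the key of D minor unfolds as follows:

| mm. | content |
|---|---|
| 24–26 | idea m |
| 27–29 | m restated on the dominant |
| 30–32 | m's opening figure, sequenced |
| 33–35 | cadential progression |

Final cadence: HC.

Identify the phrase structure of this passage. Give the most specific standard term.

Basic idea (bars 24–26) + its repetition (bars 27-29) form the presentation; fragmentation and cadence (mm. 30–35) form the continuation — the 12-bar whole is a sentence.

sentence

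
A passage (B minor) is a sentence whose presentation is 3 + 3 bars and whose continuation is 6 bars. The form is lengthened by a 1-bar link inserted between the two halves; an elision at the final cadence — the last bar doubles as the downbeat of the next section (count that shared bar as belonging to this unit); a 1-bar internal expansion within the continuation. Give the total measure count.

14 measures

Basic sentence: 3 + 3 + 6 = 12 bars.
12 (basic form) + 1 (link) + 1 (internal expansion) = 14.
The elision shares a bar with the next section but does not change this unit's count.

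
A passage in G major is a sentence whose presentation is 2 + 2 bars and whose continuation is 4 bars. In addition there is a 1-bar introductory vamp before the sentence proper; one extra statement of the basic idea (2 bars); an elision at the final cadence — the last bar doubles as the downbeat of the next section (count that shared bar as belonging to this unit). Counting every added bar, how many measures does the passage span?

11 measures

Basic sentence: 2 + 2 + 4 = 8 bars.
8 (basic form) + 1 (introduction) + 2 (extra statement) = 11.
The elision shares a bar with the next section but does not change this unit's count.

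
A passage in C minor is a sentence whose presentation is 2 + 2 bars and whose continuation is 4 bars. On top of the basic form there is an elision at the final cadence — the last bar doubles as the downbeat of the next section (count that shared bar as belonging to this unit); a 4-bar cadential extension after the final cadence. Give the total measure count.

Basic sentence: 2 + 2 + 4 = 8 bars.
8 (basic form) + 4 (cadential extension) = 12.
The elision shares a bar with the next section but does not change this unit's count.

12 measures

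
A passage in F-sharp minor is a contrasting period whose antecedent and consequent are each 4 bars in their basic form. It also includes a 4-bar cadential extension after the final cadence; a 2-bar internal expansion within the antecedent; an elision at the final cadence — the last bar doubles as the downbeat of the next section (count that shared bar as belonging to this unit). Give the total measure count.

14 measures

Basic contrasting period: 4 + 4 = 8 bars.
8 (basic form) + 4 (cadential extension) + 2 (internal expansion) = 14.
The elision shares a bar with the next section but does not change this unit's count.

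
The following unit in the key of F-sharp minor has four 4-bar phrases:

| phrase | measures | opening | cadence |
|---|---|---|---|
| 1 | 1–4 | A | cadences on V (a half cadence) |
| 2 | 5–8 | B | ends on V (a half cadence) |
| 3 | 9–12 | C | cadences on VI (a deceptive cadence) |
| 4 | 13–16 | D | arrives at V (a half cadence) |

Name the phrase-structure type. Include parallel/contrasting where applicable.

Phrase 4 ends with a half cadence, no stronger than phrase 2's half cadence, so the four phrases do not form a double period; nor do phrases 3–4 duplicate 1–2, so it is not a repeated period. With no phrase reaching a conclusive cadence, the passage is a phrase group.

phrase group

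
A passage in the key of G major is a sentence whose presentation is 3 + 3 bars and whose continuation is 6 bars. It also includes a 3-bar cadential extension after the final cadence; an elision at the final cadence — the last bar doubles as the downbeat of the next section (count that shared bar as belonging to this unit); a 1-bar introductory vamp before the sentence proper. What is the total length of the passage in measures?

16 measures

Basic sentence: 3 + 3 + 6 = 12 bars.
12 (basic form) + 3 (cadential extension) + 1 (introduction) = 16.
The elision shares a bar with the next section but does not change this unit's count.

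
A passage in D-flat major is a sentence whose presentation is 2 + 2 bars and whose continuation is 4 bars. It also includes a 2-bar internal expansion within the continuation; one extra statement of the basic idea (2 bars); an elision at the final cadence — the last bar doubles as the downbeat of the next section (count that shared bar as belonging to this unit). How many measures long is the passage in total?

12 measures

Basic sentence: 2 + 2 + 4 = 8 bars.
8 (basic form) + 2 (internal expansion) + 2 (extra statement) = 12.
The elision shares a bar with the next section but does not change this unit's count.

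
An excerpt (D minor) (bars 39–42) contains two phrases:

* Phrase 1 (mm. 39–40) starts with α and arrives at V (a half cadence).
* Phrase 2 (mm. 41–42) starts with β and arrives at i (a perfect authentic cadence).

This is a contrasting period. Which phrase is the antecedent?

The phrase ending with the weaker cadence (half cadence) is the antecedent; the one ending more conclusively (perfect authentic cadence) is the consequent. The antecedent is phrase 1.

phrase 1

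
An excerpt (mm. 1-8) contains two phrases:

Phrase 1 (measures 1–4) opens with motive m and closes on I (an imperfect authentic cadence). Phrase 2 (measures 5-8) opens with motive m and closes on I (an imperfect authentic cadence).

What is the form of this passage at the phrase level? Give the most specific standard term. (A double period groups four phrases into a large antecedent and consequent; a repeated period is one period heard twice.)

Both phrases have the same opening (m) and the same cadence (imperfect authentic cadence): the second is a restatement, not a consequent, so this is a repeated phrase rather than a period.

repeated phrase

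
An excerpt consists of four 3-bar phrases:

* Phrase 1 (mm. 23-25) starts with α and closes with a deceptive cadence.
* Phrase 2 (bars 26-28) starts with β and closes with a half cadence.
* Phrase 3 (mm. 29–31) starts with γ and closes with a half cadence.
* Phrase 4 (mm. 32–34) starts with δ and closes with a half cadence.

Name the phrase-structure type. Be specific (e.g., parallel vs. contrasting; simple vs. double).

Phrase 4 ends with a half cadence, no stronger than phrase 2's half cadence, so the four phrases do not form a double period; nor do phrases 3–4 duplicate 1–2, so it is not a repeated period. With no phrase reaching a conclusive cadence, the passage is a phrase group.

phrase group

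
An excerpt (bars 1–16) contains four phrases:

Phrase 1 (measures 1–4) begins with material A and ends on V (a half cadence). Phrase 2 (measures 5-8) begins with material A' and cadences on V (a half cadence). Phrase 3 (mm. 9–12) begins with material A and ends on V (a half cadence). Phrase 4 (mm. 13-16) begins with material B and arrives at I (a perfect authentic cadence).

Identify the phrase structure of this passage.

Four phrases in two halves: the first half (measures 1–8) ends with a half cadence, the second (bars 9–16) with a perfect authentic cadence — a large antecedent–consequent pair, i.e. a double period.
Phrase 3 begins with the same material as phrase 1, making it parallel.

parallel double period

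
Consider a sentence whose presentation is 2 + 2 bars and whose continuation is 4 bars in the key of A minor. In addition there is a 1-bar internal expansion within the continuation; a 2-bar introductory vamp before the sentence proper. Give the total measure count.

Basic sentence: 2 + 2 + 4 = 8 bars.
8 (basic form) + 1 (internal expansion) + 2 (introduction) = 11.

11 measures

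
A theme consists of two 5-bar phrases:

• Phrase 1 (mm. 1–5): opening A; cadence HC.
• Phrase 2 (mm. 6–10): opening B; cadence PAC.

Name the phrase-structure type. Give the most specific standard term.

Phrase 1 ends with a half cadence (weaker) and phrase 2 with a perfect authentic cadence (stronger): antecedent + consequent = a period.
The two phrases open with different material (A / B), so the period is contrasting.

contrasting period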